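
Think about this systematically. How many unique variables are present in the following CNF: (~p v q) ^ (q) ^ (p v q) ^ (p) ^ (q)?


Identify each variable that appears in the formula.
Variables found: p, q
Count = 2

2


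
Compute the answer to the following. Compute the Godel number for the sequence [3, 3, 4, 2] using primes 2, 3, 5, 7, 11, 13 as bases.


Encode each element as an exponent of the corresponding prime:
  2^3 = 8
  3^3 = 27
  5^4 = 625
  7^2 = 49
Product = 8 * 27 * 625 * 49 = 6615000

6615000


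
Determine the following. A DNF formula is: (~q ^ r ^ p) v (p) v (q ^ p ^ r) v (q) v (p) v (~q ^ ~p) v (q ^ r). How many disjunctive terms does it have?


A DNF formula is a disjunction of terms (conjunctions).
Terms are separated by v.
Counting the disjuncts: 7 terms.

7


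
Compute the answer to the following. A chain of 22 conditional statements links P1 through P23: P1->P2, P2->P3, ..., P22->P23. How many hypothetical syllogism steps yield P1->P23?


With 22 implications in a chain connecting 23 propositions:
P1->P2, P2->P3, ..., P22->P23
Steps needed = (number of implications) - 1 = 22 - 1 = 21

21


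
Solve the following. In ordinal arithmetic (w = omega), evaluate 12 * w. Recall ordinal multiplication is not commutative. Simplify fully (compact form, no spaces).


Compute 12 * w.
Ordinal * is associative and left-distributive over +, but NOT commutative; for finite n>1, n*w = w but w*n stays w*n.
For finite n>0, n * w = sup{n*k : k<w} = w. So 12 * w = w.
Result = w

w


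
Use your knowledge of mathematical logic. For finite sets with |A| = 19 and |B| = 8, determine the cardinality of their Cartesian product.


The Cartesian product A x B contains all ordered pairs (a, b).
|A x B| = |A| * |B| = 19 * 8 = 152

152


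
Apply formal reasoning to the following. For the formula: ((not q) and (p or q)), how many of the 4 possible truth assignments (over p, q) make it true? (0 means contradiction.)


Check all 4 assignments:
p=0, q=0: 0
p=0, q=1: 0
p=1, q=0: 1
p=1, q=1: 0
Count of True = 1

1


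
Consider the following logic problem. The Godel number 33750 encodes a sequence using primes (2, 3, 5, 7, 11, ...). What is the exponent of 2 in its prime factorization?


Factorize 33750 by dividing by 2 repeatedly.
Division steps: 2 divides 33750 exactly 1 time(s).
Exponent of 2 = 1

1


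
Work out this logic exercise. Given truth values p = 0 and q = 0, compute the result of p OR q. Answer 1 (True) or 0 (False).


p = 0, q = 0
Operation: p OR q
Evaluate: 0 OR 0 = 0

0


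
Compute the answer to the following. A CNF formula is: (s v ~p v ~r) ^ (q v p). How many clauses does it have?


A CNF formula is a conjunction of clauses.
Clauses are separated by ^.
Counting the conjuncts: 2 clauses.

2


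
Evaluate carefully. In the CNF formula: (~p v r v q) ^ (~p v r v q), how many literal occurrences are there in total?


Counting literals in each clause:
Clause 1: 3 literal(s)
Clause 2: 3 literal(s)
Total = 6

6


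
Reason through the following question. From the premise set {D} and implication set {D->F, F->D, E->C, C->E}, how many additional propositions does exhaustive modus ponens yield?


Initial facts: {D}
Apply modus ponens to closure:
  D and D->F  =>  F
Final known: {D, F}
New propositions: {F}
Count = 1

1


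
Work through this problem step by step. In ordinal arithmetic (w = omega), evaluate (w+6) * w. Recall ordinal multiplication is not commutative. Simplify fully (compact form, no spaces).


Compute (w+6) * w.
Ordinal * is associative and left-distributive over +, but NOT commutative; for finite n>1, n*w = w but w*n stays w*n.
(w+6) * w = sup{(w+6)*k : k<w} = sup{w*k+6} = w^2 (the +6 tail is absorbed in the limit).
Result = w^2

w^2


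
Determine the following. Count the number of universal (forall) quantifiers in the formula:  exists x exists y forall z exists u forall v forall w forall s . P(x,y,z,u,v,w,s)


Quantifier prefix: exists x exists y forall z exists u forall v forall w forall s
Mark each quantifier type:
  E E U E U U U
Universal count = 4, Existential count = 3
Asked for universal (forall) quantifiers: 4

4


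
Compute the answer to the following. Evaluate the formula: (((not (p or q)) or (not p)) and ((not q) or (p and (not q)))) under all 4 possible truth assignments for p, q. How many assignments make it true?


Check all 4 assignments:
p=0, q=0: 1
p=0, q=1: 0
p=1, q=0: 0
p=1, q=1: 0
Count of True = 1

1


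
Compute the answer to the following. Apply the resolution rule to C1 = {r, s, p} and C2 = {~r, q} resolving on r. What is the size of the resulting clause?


Remove r from C1 and ~r from C2.
C1 remainder: {s, p}
C2 remainder: {q}
Union (resolvent): {p, q, s}
Resolvent has 3 literal(s).

3


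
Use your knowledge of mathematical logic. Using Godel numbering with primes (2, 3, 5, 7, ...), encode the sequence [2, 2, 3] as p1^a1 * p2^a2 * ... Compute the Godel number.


Encode each element as an exponent of the corresponding prime:
  2^2 = 4
  3^2 = 9
  5^3 = 125
Product = 4 * 9 * 125 = 4500

4500


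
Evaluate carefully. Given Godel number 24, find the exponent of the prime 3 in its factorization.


Factorize 24 by dividing by 3 repeatedly.
Division steps: 3 divides 24 exactly 1 time(s).
Exponent of 3 = 1

1


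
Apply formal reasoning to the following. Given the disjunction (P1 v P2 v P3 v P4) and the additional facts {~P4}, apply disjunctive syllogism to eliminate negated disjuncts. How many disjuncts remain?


Original disjuncts (4): P1, P2, P3, P4
Negated (eliminate): ~P4
Remaining disjuncts: P1, P2, P3
Count = 4 - 1 = 3

3


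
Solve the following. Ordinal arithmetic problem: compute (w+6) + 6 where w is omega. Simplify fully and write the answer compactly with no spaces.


Compute (w+6) + 6.
Ordinal + is associative but NOT commutative; for finite n>0, n + w = w but w + n stays w+n.
By associativity: (w+6) + 6 = w + (6+6) = w+12.
Result = w+12

w+12


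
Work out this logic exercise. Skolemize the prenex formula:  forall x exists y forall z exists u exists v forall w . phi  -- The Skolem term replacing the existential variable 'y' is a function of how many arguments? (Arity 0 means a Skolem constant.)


Quantifier prefix: forall x exists y forall z exists u exists v forall w
'y' is existentially quantified at position 2.
Universal variables preceding it: x
Skolem function arity = 1

1


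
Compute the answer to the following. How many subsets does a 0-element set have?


The power set of a set with n elements has 2^n elements.
|P(S)| = 2^0 = 1

1


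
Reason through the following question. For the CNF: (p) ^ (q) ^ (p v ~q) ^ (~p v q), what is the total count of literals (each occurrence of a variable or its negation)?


Counting literals in each clause:
Clause 1: 1 literal(s)
Clause 2: 1 literal(s)
Clause 3: 2 literal(s)
Clause 4: 2 literal(s)
Total = 6

6


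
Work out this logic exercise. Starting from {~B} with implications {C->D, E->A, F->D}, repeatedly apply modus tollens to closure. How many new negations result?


Initial negated facts: {~B}
Apply modus tollens to closure:
  (no implication fires)
Final negated: {~B}
New negations: {(none)}
Count = 0

0


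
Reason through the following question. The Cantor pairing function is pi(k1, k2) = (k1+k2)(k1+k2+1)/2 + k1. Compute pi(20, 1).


k1 + k2 = 21
(k1+k2)(k1+k2+1)/2 = 21 * 22 / 2 = 231
pi = 231 + 20 = 251

251


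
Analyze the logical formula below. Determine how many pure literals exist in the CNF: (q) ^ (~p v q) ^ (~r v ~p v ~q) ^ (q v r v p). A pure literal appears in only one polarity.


Check each variable for pure literal status:
p: mixed (not pure)
q: mixed (not pure)
r: mixed (not pure)
Pure literal count = 0

0


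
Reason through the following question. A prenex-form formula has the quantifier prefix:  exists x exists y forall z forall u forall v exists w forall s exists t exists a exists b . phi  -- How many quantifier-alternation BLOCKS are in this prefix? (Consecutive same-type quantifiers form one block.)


Quantifier-type sequence: E E A A A E A E E E  (A=forall, E=exists)
Group into maximal same-type runs:
  Ex2 | Ax3 | Ex1 | Ax1 | Ex3
Number of blocks = 5

5


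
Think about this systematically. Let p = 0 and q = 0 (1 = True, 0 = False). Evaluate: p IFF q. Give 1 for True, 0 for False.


p = 0, q = 0
Operation: p IFF q
Evaluate: 0 IFF 0 = 1

1


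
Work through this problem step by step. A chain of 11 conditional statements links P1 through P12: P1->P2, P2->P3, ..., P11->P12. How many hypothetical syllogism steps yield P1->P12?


With 11 implications in a chain connecting 12 propositions:
P1->P2, P2->P3, ..., P11->P12
Steps needed = (number of implications) - 1 = 11 - 1 = 10

10


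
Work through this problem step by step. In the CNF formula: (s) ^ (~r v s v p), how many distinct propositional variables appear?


Identify each variable that appears in the formula.
Variables found: p, r, s
Count = 3

3


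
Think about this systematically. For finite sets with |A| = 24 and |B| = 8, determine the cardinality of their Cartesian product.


The Cartesian product A x B contains all ordered pairs (a, b).
|A x B| = |A| * |B| = 24 * 8 = 192

192


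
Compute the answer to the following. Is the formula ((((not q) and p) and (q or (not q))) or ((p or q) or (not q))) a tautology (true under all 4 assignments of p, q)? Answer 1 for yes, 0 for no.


Check all 4 assignments:
p=0, q=0: 1
p=0, q=1: 1
p=1, q=0: 1
p=1, q=1: 1
Satisfying count = 4/4.
Tautology iff count = 4: yes.

1


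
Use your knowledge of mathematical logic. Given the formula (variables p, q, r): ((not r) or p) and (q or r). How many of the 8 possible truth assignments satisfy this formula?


Evaluate all 8 assignments for p, q, r:
p=0, q=0, r=0: 0
p=0, q=0, r=1: 0
p=0, q=1, r=0: 1
p=0, q=1, r=1: 0
p=1, q=0, r=0: 0
p=1, q=0, r=1: 1
p=1, q=1, r=0: 1
p=1, q=1, r=1: 1
Satisfying count = 4

4


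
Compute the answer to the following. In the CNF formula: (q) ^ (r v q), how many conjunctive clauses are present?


A CNF formula is a conjunction of clauses.
Clauses are separated by ^.
Counting the conjuncts: 2 clauses.

2


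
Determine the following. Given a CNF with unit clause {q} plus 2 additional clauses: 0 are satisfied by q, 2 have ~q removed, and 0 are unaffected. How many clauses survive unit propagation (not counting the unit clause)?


Satisfied (removed): 0
Shortened (remain): 2
Unchanged (remain): 0
Remaining = 2 + 0 = 2

2


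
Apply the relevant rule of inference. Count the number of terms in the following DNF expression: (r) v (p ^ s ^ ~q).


A DNF formula is a disjunction of terms (conjunctions).
Terms are separated by v.
Counting the disjuncts: 2 terms.

2


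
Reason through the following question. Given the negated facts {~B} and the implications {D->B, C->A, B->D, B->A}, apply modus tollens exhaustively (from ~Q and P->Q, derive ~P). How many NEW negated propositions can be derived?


Initial negated facts: {~B}
Apply modus tollens to closure:
  ~B and D->B  =>  ~D
Final negated: {~B, ~D}
New negations: {~D}
Count = 1

1


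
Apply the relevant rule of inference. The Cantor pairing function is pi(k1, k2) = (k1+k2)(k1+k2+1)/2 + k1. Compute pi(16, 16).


k1 + k2 = 32
(k1+k2)(k1+k2+1)/2 = 32 * 33 / 2 = 528
pi = 528 + 16 = 544

544


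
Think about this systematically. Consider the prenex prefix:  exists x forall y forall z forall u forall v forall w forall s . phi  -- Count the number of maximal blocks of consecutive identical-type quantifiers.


Quantifier-type sequence: E A A A A A A  (A=forall, E=exists)
Group into maximal same-type runs:
  Ex1 | Ax6
Number of blocks = 2

2


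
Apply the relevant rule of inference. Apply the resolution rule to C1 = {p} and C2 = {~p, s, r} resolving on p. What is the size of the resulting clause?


Remove p from C1 and ~p from C2.
C1 remainder: {}
C2 remainder: {s, r}
Union (resolvent): {r, s}
Resolvent has 2 literal(s).

2


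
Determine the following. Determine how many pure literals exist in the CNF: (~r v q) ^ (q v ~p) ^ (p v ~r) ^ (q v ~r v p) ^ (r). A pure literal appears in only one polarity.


Check each variable for pure literal status:
p: mixed (not pure)
q: pure positive
r: mixed (not pure)
Pure literal count = 1

1


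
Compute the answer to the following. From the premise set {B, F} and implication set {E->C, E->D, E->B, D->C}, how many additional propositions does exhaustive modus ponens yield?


Initial facts: {B, F}
Apply modus ponens to closure:
  (no implication fires)
Final known: {B, F}
New propositions: {(none)}
Count = 0

0


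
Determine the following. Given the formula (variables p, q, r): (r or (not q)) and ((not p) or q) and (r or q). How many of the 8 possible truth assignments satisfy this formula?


Evaluate all 8 assignments for p, q, r:
p=0, q=0, r=0: 0
p=0, q=0, r=1: 1
p=0, q=1, r=0: 0
p=0, q=1, r=1: 1
p=1, q=0, r=0: 0
p=1, q=0, r=1: 0
p=1, q=1, r=0: 0
p=1, q=1, r=1: 1
Satisfying count = 3

3


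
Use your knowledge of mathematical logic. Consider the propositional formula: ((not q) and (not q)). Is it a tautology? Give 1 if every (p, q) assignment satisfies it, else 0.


Check all 4 assignments:
p=0, q=0: 1
p=0, q=1: 0
p=1, q=0: 1
p=1, q=1: 0
Satisfying count = 2/4.
Tautology iff count = 4: no.

0


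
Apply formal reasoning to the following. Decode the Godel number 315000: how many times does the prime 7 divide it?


Factorize 315000 by dividing by 7 repeatedly.
Division steps: 7 divides 315000 exactly 1 time(s).
Exponent of 7 = 1

1


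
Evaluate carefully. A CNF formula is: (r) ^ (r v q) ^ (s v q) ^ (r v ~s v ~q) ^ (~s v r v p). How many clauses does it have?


A CNF formula is a conjunction of clauses.
Clauses are separated by ^.
Counting the conjuncts: 5 clauses.

5


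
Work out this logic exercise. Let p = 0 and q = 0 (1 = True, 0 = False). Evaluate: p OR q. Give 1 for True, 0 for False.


p = 0, q = 0
Operation: p OR q
Evaluate: 0 OR 0 = 0

0


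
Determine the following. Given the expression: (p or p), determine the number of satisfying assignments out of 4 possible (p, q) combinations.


Check all 4 assignments:
p=0, q=0: 0
p=0, q=1: 0
p=1, q=0: 1
p=1, q=1: 1
Count of True = 2

2


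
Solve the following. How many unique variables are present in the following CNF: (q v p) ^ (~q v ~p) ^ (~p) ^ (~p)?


Identify each variable that appears in the formula.
Variables found: p, q
Count = 2

2


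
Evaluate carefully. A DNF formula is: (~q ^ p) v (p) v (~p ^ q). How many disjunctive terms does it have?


A DNF formula is a disjunction of terms (conjunctions).
Terms are separated by v.
Counting the disjuncts: 3 terms.

3


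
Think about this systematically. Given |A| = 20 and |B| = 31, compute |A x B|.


The Cartesian product A x B contains all ordered pairs (a, b).
|A x B| = |A| * |B| = 20 * 31 = 620

620


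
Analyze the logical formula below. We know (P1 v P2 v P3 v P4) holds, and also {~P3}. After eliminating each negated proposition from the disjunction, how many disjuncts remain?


Original disjuncts (4): P1, P2, P3, P4
Negated (eliminate): ~P3
Remaining disjuncts: P1, P2, P4
Count = 4 - 1 = 3

3


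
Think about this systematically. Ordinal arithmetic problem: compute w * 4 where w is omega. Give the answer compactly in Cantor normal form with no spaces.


Compute w * 4.
Ordinal * is associative and left-distributive over +, but NOT commutative; for finite n>1, n*w = w but w*n stays w*n.
w * 4 means 4 copies of w concatenated: w*4.
Result = w*4

w*4


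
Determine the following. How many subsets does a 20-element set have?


The power set of a set with n elements has 2^n elements.
|P(S)| = 2^20 = 1048576

1048576


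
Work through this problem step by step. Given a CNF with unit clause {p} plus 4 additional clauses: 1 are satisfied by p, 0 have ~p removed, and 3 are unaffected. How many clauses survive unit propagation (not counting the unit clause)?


Satisfied (removed): 1
Shortened (remain): 0
Unchanged (remain): 3
Remaining = 0 + 3 = 3

3


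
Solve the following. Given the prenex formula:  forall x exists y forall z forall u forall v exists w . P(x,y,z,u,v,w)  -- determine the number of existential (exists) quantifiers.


Quantifier prefix: forall x exists y forall z forall u forall v exists w
Mark each quantifier type:
  U E U U U E
Universal count = 4, Existential count = 2
Asked for existential (exists) quantifiers: 2

2


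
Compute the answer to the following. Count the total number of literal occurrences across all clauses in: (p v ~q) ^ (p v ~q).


Counting literals in each clause:
Clause 1: 2 literal(s)
Clause 2: 2 literal(s)
Total = 4

4


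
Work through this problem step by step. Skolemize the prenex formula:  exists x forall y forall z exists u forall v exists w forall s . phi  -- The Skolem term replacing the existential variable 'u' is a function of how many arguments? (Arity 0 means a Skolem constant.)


Quantifier prefix: exists x forall y forall z exists u forall v exists w forall s
'u' is existentially quantified at position 4.
Universal variables preceding it: y, z
Skolem function arity = 2

2


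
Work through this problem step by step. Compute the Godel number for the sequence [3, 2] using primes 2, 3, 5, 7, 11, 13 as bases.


Encode each element as an exponent of the corresponding prime:
  2^3 = 8
  3^2 = 9
Product = 8 * 9 = 72

72


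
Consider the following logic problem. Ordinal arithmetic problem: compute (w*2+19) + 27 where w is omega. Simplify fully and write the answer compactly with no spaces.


Compute (w*2+19) + 27.
Ordinal + is associative but NOT commutative; for finite n>0, n + w = w but w + n stays w+n.
By associativity: (w*2+19) + 27 = w*2 + (19+27) = w*2+46.
Result = w*2+46

w*2+46


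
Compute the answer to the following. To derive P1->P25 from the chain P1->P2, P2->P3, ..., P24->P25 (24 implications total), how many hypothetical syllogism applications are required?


With 24 implications in a chain connecting 25 propositions:
P1->P2, P2->P3, ..., P24->P25
Steps needed = (number of implications) - 1 = 24 - 1 = 23

23


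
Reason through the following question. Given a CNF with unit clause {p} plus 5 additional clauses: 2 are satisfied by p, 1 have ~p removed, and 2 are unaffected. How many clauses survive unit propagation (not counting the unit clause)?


Satisfied (removed): 2
Shortened (remain): 1
Unchanged (remain): 2
Remaining = 1 + 2 = 3

3


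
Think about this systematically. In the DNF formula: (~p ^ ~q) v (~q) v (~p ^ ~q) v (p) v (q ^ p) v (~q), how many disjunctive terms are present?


A DNF formula is a disjunction of terms (conjunctions).
Terms are separated by v.
Counting the disjuncts: 6 terms.

6


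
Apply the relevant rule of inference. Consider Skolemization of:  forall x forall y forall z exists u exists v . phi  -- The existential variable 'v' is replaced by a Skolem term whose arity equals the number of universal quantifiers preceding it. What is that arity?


Quantifier prefix: forall x forall y forall z exists u exists v
'v' is existentially quantified at position 5.
Universal variables preceding it: x, y, z
Skolem function arity = 3

3


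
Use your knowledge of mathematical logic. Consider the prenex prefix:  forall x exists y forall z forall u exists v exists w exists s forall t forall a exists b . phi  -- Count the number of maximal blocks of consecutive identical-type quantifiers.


Quantifier-type sequence: A E A A E E E A A E  (A=forall, E=exists)
Group into maximal same-type runs:
  Ax1 | Ex1 | Ax2 | Ex3 | Ax2 | Ex1
Number of blocks = 6

6


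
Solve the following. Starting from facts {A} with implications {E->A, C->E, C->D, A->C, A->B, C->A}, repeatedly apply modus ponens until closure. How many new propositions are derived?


Initial facts: {A}
Apply modus ponens to closure:
  A and A->C  =>  C
  A and A->B  =>  B
  C and C->E  =>  E
  C and C->D  =>  D
Final known: {A, B, C, D, E}
New propositions: {B, C, D, E}
Count = 4

4


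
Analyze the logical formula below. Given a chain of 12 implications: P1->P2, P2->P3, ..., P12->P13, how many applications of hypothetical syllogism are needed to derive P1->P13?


With 12 implications in a chain connecting 13 propositions:
P1->P2, P2->P3, ..., P12->P13
Steps needed = (number of implications) - 1 = 12 - 1 = 11

11


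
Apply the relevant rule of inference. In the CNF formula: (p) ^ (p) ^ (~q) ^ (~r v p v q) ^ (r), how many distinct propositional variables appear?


Identify each variable that appears in the formula.
Variables found: p, q, r
Count = 3

3


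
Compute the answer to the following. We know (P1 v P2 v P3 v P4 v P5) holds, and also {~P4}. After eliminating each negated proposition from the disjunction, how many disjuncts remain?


Original disjuncts (5): P1, P2, P3, P4, P5
Negated (eliminate): ~P4
Remaining disjuncts: P1, P2, P3, P5
Count = 5 - 1 = 4

4


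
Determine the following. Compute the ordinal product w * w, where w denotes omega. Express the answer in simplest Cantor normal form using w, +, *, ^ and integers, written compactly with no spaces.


Compute w * w.
Ordinal * is associative and left-distributive over +, but NOT commutative; for finite n>1, n*w = w but w*n stays w*n.
w * w = w^2 by definition.
Result = w^2

w^2


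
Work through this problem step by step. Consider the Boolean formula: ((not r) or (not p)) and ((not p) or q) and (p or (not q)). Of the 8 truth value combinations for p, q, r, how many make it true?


Evaluate all 8 assignments for p, q, r:
p=0, q=0, r=0: 1
p=0, q=0, r=1: 1
p=0, q=1, r=0: 0
p=0, q=1, r=1: 0
p=1, q=0, r=0: 0
p=1, q=0, r=1: 0
p=1, q=1, r=0: 1
p=1, q=1, r=1: 0
Satisfying count = 3

3


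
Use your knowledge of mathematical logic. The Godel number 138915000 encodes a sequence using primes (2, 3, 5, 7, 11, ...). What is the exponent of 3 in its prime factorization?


Factorize 138915000 by dividing by 3 repeatedly.
Division steps: 3 divides 138915000 exactly 4 time(s).
Exponent of 3 = 4

4


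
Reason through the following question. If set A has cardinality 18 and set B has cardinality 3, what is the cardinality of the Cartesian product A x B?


The Cartesian product A x B contains all ordered pairs (a, b).
|A x B| = |A| * |B| = 18 * 3 = 54

54


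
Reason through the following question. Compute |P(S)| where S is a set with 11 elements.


The power set of a set with n elements has 2^n elements.
|P(S)| = 2^11 = 2048

2048


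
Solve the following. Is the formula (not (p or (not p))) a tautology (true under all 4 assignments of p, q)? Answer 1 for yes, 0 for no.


Check all 4 assignments:
p=0, q=0: 0
p=0, q=1: 0
p=1, q=0: 0
p=1, q=1: 0
Satisfying count = 0/4.
Tautology iff count = 4: no.

0


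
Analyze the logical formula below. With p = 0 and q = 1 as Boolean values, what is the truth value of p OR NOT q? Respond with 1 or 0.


p = 0, q = 1
Operation: p OR NOT q
Evaluate: 0 OR NOT 1 = 0

0


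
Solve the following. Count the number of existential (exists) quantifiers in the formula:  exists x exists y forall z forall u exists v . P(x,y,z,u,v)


Quantifier prefix: exists x exists y forall z forall u exists v
Mark each quantifier type:
  E E U U E
Universal count = 2, Existential count = 3
Asked for existential (exists) quantifiers: 3

3


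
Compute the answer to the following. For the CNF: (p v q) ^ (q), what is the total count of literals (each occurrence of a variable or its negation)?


Counting literals in each clause:
Clause 1: 2 literal(s)
Clause 2: 1 literal(s)
Total = 3

3


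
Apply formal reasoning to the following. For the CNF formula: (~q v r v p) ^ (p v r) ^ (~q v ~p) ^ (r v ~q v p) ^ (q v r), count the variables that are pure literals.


Check each variable for pure literal status:
p: mixed (not pure)
q: mixed (not pure)
r: pure positive
Pure literal count = 1

1


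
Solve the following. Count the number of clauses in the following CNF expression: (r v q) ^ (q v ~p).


A CNF formula is a conjunction of clauses.
Clauses are separated by ^.
Counting the conjuncts: 2 clauses.

2


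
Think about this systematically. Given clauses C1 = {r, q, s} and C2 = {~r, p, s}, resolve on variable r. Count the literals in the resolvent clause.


Remove r from C1 and ~r from C2.
C1 remainder: {q, s}
C2 remainder: {p, s}
Union (resolvent): {p, q, s}
Resolvent has 3 literal(s).

3


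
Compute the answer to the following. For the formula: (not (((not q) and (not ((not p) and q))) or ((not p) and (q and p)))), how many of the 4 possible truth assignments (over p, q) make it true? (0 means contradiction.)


Check all 4 assignments:
p=0, q=0: 0
p=0, q=1: 1
p=1, q=0: 0
p=1, q=1: 1
Count of True = 2

2


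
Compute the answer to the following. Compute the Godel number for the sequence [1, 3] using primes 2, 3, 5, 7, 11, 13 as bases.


Encode each element as an exponent of the corresponding prime:
  2^1 = 2
  3^3 = 27
Product = 2 * 27 = 54

54


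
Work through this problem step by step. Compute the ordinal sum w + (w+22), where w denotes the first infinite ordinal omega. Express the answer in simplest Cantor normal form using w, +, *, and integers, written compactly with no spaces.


Compute w + (w+22).
Ordinal + is associative but NOT commutative; for finite n>0, n + w = w but w + n stays w+n.
w + (w+22) = (w+w) + 22 = w*2+22.
Result = w*2+22

w*2+22


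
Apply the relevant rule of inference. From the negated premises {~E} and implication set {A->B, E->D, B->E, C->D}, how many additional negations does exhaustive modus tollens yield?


Initial negated facts: {~E}
Apply modus tollens to closure:
  ~E and B->E  =>  ~B
  ~B and A->B  =>  ~A
Final negated: {~A, ~B, ~E}
New negations: {~A, ~B}
Count = 2

2


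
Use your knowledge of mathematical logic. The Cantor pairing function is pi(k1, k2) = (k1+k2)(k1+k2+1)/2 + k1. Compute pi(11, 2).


k1 + k2 = 13
(k1+k2)(k1+k2+1)/2 = 13 * 14 / 2 = 91
pi = 91 + 11 = 102

102


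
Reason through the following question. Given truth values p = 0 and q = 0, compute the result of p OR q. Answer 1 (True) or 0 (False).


p = 0, q = 0
Operation: p OR q
Evaluate: 0 OR 0 = 0

0


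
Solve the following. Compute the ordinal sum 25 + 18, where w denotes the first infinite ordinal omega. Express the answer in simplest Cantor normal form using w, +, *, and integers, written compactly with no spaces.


Compute 25 + 18.
Ordinal + is associative but NOT commutative; for finite n>0, n + w = w but w + n stays w+n.
Both operands finite; ordinal + agrees with natural +: 25 + 18 = 43.
Result = 43

43


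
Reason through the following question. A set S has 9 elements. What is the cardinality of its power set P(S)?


The power set of a set with n elements has 2^n elements.
|P(S)| = 2^9 = 512

512


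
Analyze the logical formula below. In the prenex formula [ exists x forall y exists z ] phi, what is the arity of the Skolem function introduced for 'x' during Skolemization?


Quantifier prefix: exists x forall y exists z
'x' is existentially quantified at position 1.
No universal quantifiers precede it.
Skolem function arity = 0 (a Skolem constant)

0


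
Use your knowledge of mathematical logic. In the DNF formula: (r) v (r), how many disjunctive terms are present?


A DNF formula is a disjunction of terms (conjunctions).
Terms are separated by v.
Counting the disjuncts: 2 terms.

2


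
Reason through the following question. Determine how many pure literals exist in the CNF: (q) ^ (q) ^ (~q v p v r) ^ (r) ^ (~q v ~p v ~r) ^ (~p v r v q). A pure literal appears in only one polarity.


Check each variable for pure literal status:
p: mixed (not pure)
q: mixed (not pure)
r: mixed (not pure)
Pure literal count = 0

0


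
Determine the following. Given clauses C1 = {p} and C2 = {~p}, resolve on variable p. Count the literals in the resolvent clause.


Remove p from C1 and ~p from C2.
C1 remainder: {}
C2 remainder: {}
Union (resolvent): {} (empty clause)
Resolvent has 0 literal(s).

0


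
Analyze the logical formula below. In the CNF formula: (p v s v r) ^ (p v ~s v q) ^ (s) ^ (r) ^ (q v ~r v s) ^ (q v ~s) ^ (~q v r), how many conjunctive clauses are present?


A CNF formula is a conjunction of clauses.
Clauses are separated by ^.
Counting the conjuncts: 7 clauses.

7


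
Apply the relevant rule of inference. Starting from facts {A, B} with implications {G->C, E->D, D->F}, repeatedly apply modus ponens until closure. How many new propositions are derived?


Initial facts: {A, B}
Apply modus ponens to closure:
  (no implication fires)
Final known: {A, B}
New propositions: {(none)}
Count = 0

0


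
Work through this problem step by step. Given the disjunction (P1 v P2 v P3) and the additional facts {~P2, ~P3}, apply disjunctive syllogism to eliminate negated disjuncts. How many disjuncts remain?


Original disjuncts (3): P1, P2, P3
Negated (eliminate): ~P2, ~P3
Remaining disjuncts: P1
Count = 3 - 2 = 1

1


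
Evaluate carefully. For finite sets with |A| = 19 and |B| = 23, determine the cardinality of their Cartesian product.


The Cartesian product A x B contains all ordered pairs (a, b).
|A x B| = |A| * |B| = 19 * 23 = 437

437


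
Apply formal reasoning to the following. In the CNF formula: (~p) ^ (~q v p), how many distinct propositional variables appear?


Identify each variable that appears in the formula.
Variables found: p, q
Count = 2

2


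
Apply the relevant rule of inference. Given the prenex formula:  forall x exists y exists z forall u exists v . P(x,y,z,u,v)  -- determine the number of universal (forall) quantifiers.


Quantifier prefix: forall x exists y exists z forall u exists v
Mark each quantifier type:
  U E E U E
Universal count = 2, Existential count = 3
Asked for universal (forall) quantifiers: 2

2


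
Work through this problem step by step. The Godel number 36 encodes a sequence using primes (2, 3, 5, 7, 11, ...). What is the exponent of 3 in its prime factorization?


Factorize 36 by dividing by 3 repeatedly.
Division steps: 3 divides 36 exactly 2 time(s).
Exponent of 3 = 2

2


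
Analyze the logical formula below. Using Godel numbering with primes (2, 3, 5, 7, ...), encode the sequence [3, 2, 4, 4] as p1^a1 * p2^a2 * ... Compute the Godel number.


Encode each element as an exponent of the corresponding prime:
  2^3 = 8
  3^2 = 9
  5^4 = 625
  7^4 = 2401
Product = 8 * 9 * 625 * 2401 = 108045000

108045000


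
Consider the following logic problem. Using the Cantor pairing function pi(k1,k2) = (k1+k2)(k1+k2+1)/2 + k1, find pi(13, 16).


k1 + k2 = 29
(k1+k2)(k1+k2+1)/2 = 29 * 30 / 2 = 435
pi = 435 + 13 = 448

448


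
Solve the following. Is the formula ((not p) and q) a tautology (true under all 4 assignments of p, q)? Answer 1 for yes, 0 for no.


Check all 4 assignments:
p=0, q=0: 0
p=0, q=1: 1
p=1, q=0: 0
p=1, q=1: 0
Satisfying count = 1/4.
Tautology iff count = 4: no.

0


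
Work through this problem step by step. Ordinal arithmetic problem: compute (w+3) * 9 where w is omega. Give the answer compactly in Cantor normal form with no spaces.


Compute (w+3) * 9.
Ordinal * is associative and left-distributive over +, but NOT commutative; for finite n>1, n*w = w but w*n stays w*n.
(w+3) * 9 = (w+3) repeated 9 times. Each intermediate +3 is absorbed by the following w; only the last survives: w*9+3.
Result = w*9+3

w*9+3


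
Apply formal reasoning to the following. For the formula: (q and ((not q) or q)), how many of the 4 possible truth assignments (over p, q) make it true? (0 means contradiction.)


Check all 4 assignments:
p=0, q=0: 0
p=0, q=1: 1
p=1, q=0: 0
p=1, q=1: 1
Count of True = 2

2


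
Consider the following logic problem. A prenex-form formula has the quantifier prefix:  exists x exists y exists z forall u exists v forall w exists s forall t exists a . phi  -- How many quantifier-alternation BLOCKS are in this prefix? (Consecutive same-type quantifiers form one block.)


Quantifier-type sequence: E E E A E A E A E  (A=forall, E=exists)
Group into maximal same-type runs:
  Ex3 | Ax1 | Ex1 | Ax1 | Ex1 | Ax1 | Ex1
Number of blocks = 7

7


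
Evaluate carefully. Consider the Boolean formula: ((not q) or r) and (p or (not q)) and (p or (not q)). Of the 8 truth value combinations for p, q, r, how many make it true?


Evaluate all 8 assignments for p, q, r:
p=0, q=0, r=0: 1
p=0, q=0, r=1: 1
p=0, q=1, r=0: 0
p=0, q=1, r=1: 0
p=1, q=0, r=0: 1
p=1, q=0, r=1: 1
p=1, q=1, r=0: 0
p=1, q=1, r=1: 1
Satisfying count = 5

5


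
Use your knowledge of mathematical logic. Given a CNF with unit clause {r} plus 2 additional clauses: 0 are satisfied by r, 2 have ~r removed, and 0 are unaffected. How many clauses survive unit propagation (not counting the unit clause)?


Satisfied (removed): 0
Shortened (remain): 2
Unchanged (remain): 0
Remaining = 2 + 0 = 2

2


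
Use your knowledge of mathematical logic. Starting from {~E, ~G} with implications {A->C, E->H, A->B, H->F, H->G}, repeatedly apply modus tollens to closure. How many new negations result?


Initial negated facts: {~E, ~G}
Apply modus tollens to closure:
  ~G and H->G  =>  ~H
Final negated: {~E, ~G, ~H}
New negations: {~H}
Count = 1

1


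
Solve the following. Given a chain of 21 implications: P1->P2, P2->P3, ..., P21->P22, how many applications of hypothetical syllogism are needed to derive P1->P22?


With 21 implications in a chain connecting 22 propositions:
P1->P2, P2->P3, ..., P21->P22
Steps needed = (number of implications) - 1 = 21 - 1 = 20

20


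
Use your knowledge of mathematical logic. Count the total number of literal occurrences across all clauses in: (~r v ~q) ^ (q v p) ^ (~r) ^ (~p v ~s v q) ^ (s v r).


Counting literals in each clause:
Clause 1: 2 literal(s)
Clause 2: 2 literal(s)
Clause 3: 1 literal(s)
Clause 4: 3 literal(s)
Clause 5: 2 literal(s)
Total = 10

10


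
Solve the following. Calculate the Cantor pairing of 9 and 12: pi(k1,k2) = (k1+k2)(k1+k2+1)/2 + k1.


k1 + k2 = 21
(k1+k2)(k1+k2+1)/2 = 21 * 22 / 2 = 231
pi = 231 + 9 = 240

240


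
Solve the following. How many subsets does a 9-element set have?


The power set of a set with n elements has 2^n elements.
|P(S)| = 2^9 = 512

512


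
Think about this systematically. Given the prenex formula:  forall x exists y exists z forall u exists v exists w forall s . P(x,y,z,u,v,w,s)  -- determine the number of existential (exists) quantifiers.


Quantifier prefix: forall x exists y exists z forall u exists v exists w forall s
Mark each quantifier type:
  U E E U E E U
Universal count = 3, Existential count = 4
Asked for existential (exists) quantifiers: 4

4


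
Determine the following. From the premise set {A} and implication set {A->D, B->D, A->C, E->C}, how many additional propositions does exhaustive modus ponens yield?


Initial facts: {A}
Apply modus ponens to closure:
  A and A->D  =>  D
  A and A->C  =>  C
Final known: {A, C, D}
New propositions: {C, D}
Count = 2

2


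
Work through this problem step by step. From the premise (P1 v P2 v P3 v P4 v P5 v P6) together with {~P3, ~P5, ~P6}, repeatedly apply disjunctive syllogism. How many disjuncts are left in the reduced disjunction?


Original disjuncts (6): P1, P2, P3, P4, P5, P6
Negated (eliminate): ~P3, ~P5, ~P6
Remaining disjuncts: P1, P2, P4
Count = 6 - 3 = 3

3


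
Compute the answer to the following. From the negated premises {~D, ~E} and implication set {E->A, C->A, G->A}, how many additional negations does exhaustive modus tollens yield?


Initial negated facts: {~D, ~E}
Apply modus tollens to closure:
  (no implication fires)
Final negated: {~D, ~E}
New negations: {(none)}
Count = 0

0


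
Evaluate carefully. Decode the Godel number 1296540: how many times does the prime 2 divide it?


Factorize 1296540 by dividing by 2 repeatedly.
Division steps: 2 divides 1296540 exactly 2 time(s).
Exponent of 2 = 2

2


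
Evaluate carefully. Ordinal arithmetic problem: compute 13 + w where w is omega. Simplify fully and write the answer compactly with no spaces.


Compute 13 + w.
Ordinal + is associative but NOT commutative; for finite n>0, n + w = w but w + n stays w+n.
Any finite left addend is absorbed by w on the right: 13 + w = w.
Result = w

w


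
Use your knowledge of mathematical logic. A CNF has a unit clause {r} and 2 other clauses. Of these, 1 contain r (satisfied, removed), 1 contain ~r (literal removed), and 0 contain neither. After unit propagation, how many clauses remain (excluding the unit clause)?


Satisfied (removed): 1
Shortened (remain): 1
Unchanged (remain): 0
Remaining = 1 + 0 = 1

1


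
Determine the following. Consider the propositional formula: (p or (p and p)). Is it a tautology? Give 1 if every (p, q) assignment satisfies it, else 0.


Check all 4 assignments:
p=0, q=0: 0
p=0, q=1: 0
p=1, q=0: 1
p=1, q=1: 1
Satisfying count = 2/4.
Tautology iff count = 4: no.

0


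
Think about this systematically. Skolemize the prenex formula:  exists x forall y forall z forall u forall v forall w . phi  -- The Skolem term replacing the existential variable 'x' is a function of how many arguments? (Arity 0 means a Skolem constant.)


Quantifier prefix: exists x forall y forall z forall u forall v forall w
'x' is existentially quantified at position 1.
No universal quantifiers precede it.
Skolem function arity = 0 (a Skolem constant)

0


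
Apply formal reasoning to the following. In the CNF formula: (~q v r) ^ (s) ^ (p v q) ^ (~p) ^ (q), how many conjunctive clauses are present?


A CNF formula is a conjunction of clauses.
Clauses are separated by ^.
Counting the conjuncts: 5 clauses.

5


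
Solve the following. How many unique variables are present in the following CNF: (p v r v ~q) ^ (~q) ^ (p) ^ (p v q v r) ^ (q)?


Identify each variable that appears in the formula.
Variables found: p, q, r
Count = 3

3


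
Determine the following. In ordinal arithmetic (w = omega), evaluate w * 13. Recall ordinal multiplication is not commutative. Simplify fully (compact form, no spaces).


Compute w * 13.
Ordinal * is associative and left-distributive over +, but NOT commutative; for finite n>1, n*w = w but w*n stays w*n.
w * 13 means 13 copies of w concatenated: w*13.
Result = w*13

w*13


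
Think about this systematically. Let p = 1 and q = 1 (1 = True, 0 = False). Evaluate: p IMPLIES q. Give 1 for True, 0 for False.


p = 1, q = 1
Operation: p IMPLIES q
Evaluate: 1 IMPLIES 1 = 1

1


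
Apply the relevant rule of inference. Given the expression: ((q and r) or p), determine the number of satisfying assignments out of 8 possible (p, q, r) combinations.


Check all 8 assignments:
p=0, q=0, r=0: 0
p=0, q=0, r=1: 0
p=0, q=1, r=0: 0
p=0, q=1, r=1: 1
p=1, q=0, r=0: 1
p=1, q=0, r=1: 1
p=1, q=1, r=0: 1
p=1, q=1, r=1: 1
Count of True = 5

5


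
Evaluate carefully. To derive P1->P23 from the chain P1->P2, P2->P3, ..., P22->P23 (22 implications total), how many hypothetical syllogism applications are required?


With 22 implications in a chain connecting 23 propositions:
P1->P2, P2->P3, ..., P22->P23
Steps needed = (number of implications) - 1 = 22 - 1 = 21

21


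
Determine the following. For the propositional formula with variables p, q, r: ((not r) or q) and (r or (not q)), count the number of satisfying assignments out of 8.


Evaluate all 8 assignments for p, q, r:
p=0, q=0, r=0: 1
p=0, q=0, r=1: 0
p=0, q=1, r=0: 0
p=0, q=1, r=1: 1
p=1, q=0, r=0: 1
p=1, q=0, r=1: 0
p=1, q=1, r=0: 0
p=1, q=1, r=1: 1
Satisfying count = 4

4


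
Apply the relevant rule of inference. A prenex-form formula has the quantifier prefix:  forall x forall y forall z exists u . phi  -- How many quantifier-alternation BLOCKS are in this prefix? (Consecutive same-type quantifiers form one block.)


Quantifier-type sequence: A A A E  (A=forall, E=exists)
Group into maximal same-type runs:
  Ax3 | Ex1
Number of blocks = 2

2
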